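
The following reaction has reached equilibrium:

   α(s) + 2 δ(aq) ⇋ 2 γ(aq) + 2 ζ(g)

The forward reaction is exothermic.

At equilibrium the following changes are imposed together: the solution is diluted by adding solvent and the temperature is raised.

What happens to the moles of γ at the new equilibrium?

decreases

Dilution scales every aqueous concentration by the same factor. Δn_aq = 2 − 2 = 0, so Q is unchanged — no shift.
The forward reaction is exothermic. Raising T favours the endothermic direction — shift to the left.
The net shift is to the left. γ is a product, so its amount decreases.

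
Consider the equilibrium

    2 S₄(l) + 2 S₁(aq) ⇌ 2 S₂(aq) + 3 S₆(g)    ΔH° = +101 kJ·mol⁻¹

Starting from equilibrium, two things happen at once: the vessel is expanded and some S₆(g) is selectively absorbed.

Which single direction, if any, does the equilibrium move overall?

Gas moles: reactants 0, products 3 (Δn_gas = +3). Expansion shifts the system toward the side with more moles of gas — to the right.
Removing S₆ (g), a product, drives the reaction to the right.
All effects act in the same direction — net shift to the right.

right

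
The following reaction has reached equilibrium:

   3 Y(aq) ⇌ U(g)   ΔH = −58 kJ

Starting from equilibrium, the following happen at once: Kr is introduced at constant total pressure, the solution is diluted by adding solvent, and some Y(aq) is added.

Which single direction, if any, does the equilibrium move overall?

Adding inert gas at constant total pressure expands the volume and lowers every reacting partial pressure. With Δn_gas = 1 − 0 = +1, Q moves away from K toward the side with fewer gas moles, so the system shifts toward the side with more gas moles — to the right.
Dilution lowers every aqueous concentration by the same factor. Δn_aq = 0 − 3 = -3, so the system shifts toward the side with more dissolved moles — to the left.
Adding Y (aq), a reactant, drives the reaction to the right.
The individual effects push in opposite directions; without quantitative information the net direction cannot be determined.

cannot be determined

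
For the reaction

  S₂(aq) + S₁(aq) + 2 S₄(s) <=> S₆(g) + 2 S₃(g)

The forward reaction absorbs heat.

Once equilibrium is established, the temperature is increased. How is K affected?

increases

K depends on temperature via the van 't Hoff relation. The forward reaction is endothermic, so raising T increases K.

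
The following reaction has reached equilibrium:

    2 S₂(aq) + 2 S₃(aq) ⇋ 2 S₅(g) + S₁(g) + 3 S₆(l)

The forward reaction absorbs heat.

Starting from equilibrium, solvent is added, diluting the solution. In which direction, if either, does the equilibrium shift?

left

Dilution lowers every aqueous concentration by the same factor. Δn_aq = 0 − 4 = -4, so the system shifts toward the side with more dissolved moles — to the left.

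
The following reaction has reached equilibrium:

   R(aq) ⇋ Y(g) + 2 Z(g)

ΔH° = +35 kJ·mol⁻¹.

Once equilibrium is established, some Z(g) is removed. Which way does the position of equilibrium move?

Removing Z (g), a product, drives the reaction to the right.

right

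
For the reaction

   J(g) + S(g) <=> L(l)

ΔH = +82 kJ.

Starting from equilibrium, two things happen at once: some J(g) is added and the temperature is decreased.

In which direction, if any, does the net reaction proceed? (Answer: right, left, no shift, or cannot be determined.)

Adding J (g), a reactant, drives the reaction to the right.
The forward reaction is endothermic. Lowering T favours the exothermic direction — shift to the left.
The individual effects push in opposite directions; without quantitative information the net direction cannot be determined.

cannot be determined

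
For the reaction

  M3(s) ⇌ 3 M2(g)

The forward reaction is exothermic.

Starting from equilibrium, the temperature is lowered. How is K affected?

increases

K depends on temperature via the van 't Hoff relation. The forward reaction is exothermic, so lowering T increases K.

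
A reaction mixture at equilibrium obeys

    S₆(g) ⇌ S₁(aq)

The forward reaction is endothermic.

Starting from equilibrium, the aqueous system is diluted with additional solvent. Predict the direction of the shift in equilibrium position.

right

Dilution lowers every aqueous concentration by the same factor. Δn_aq = 1 − 0 = +1, so the system shifts toward the side with more dissolved moles — to the right.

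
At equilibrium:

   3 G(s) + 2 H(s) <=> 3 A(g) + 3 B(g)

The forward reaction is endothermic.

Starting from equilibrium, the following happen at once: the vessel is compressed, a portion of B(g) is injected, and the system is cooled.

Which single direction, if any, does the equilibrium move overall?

Gas moles: reactants 0, products 6 (Δn_gas = +6). Compression shifts the system toward the side with fewer moles of gas — to the left.
Adding B (g), a product, drives the reaction to the left.
The forward reaction is endothermic. Lowering T favours the exothermic direction — shift to the left.
All effects act in the same direction — net shift to the left.

left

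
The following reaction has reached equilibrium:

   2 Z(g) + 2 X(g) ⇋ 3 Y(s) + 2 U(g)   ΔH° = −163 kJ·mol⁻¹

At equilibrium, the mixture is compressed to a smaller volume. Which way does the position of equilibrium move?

Gas moles: reactants 4, products 2 (Δn_gas = -2). Compression shifts the system toward the side with fewer moles of gas — to the right.

right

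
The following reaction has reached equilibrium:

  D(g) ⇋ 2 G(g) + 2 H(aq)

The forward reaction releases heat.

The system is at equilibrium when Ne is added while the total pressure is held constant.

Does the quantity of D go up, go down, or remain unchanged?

decreases

Adding inert gas at constant total pressure expands the volume and lowers every reacting partial pressure. With Δn_gas = 2 − 1 = +1, Q moves away from K toward the side with fewer gas moles, so the system shifts toward the side with more gas moles — to the right.
The net shift is to the right. D is a reactant, so its amount decreases.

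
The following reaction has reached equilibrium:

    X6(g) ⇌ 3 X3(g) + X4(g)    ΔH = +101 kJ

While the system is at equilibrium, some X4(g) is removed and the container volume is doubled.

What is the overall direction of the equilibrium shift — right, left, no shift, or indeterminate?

Removing X4 (g), a product, drives the reaction to the right.
Gas moles: reactants 1, products 4 (Δn_gas = +3). Expansion shifts the system toward the side with more moles of gas — to the right.
All effects act in the same direction — net shift to the right.

right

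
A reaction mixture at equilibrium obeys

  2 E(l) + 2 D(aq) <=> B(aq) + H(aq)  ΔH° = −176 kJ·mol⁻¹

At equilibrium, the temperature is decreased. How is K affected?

K depends on temperature via the van 't Hoff relation. The forward reaction is exothermic, so lowering T increases K.

increases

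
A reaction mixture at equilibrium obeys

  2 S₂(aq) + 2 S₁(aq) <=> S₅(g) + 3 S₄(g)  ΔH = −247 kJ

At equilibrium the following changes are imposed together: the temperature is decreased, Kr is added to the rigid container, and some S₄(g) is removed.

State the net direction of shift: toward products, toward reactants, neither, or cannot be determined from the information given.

The forward reaction is exothermic. Lowering T favours the exothermic direction — shift to the right.
At constant volume, adding an inert gas leaves every reacting species' partial pressure unchanged, so Q is unchanged — no shift from this change.
Removing S₄ (g), a product, drives the reaction to the right.
Only the nonzero effect(s) matter; the net shift is to the right.

right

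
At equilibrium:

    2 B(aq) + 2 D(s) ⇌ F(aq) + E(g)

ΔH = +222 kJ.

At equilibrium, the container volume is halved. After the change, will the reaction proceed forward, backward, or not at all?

left

Gas moles: reactants 0, products 1 (Δn_gas = +1). Compression shifts the system toward the side with fewer moles of gas — to the left.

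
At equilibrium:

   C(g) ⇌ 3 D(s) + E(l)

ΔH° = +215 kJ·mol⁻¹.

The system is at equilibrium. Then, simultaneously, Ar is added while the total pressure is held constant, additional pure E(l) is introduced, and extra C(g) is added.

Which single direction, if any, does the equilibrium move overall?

cannot be determined

Adding inert gas at constant total pressure expands the volume and lowers every reacting partial pressure. With Δn_gas = 0 − 1 = -1, Q moves away from K toward the side with fewer gas moles, so the system shifts toward the side with more gas moles — to the left.
E is a pure liquid; its activity is 1 regardless of amount, so Q is unaffected — no shift from this change.
Adding C (g), a reactant, drives the reaction to the right.
The individual effects push in opposite directions; without quantitative information the net direction cannot be determined.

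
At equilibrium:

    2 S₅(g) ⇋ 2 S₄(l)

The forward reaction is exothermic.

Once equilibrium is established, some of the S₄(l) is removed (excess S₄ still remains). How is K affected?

The equilibrium constant depends only on temperature. This perturbation changes neither the position of equilibrium nor K.

unchanged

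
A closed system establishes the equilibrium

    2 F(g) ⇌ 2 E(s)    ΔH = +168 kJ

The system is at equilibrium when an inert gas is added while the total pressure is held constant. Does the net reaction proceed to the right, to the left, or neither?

left

Adding inert gas at constant total pressure expands the volume and lowers every reacting partial pressure. With Δn_gas = 0 − 2 = -2, Q moves away from K toward the side with fewer gas moles, so the system shifts toward the side with more gas moles — to the left.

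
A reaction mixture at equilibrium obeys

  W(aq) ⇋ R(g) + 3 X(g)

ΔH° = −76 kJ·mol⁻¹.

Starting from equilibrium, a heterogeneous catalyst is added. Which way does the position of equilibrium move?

A catalyst speeds both forward and reverse rates equally; it changes neither Q nor K — no shift from this change.

no shift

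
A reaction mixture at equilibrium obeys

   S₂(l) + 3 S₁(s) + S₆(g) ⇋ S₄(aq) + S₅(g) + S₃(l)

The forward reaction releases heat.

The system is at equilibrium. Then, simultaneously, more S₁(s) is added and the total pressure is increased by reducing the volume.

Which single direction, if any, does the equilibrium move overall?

no shift

S₁ is a pure solid; its activity is 1 regardless of amount, so Q is unaffected — no shift from this change.
Gas moles: reactants 1, products 1. Δn_gas = 0, so a volume change leaves Q equal to K — no shift from this change.
None of the changes alters Q relative to K, so there is no net shift.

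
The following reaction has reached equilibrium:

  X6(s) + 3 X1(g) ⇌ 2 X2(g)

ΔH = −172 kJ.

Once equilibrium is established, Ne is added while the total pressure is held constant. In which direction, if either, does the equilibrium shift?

Adding inert gas at constant total pressure expands the volume and lowers every reacting partial pressure. With Δn_gas = 2 − 3 = -1, Q moves away from K toward the side with fewer gas moles, so the system shifts toward the side with more gas moles — to the left.

left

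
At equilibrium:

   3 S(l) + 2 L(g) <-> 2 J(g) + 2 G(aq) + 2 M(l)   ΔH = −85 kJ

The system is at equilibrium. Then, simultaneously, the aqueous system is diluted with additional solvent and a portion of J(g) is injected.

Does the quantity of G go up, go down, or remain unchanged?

Dilution lowers every aqueous concentration by the same factor. Δn_aq = 2 − 0 = +2, so the system shifts toward the side with more dissolved moles — to the right.
Adding J (g), a product, drives the reaction to the left.
The two effects oppose each other, so the net shift — and hence the change in G — cannot be determined from the given information.

cannot be determined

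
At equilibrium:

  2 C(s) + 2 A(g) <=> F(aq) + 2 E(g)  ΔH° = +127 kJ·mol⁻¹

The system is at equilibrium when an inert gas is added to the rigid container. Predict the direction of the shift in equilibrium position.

no shift

At constant volume, adding an inert gas leaves every reacting species' partial pressure unchanged, so Q is unchanged — no shift from this change.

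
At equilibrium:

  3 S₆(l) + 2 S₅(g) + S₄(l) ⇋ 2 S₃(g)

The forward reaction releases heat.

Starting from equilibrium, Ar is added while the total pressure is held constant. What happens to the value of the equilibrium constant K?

unchanged

The equilibrium constant depends only on temperature. This perturbation changes neither the position of equilibrium nor K.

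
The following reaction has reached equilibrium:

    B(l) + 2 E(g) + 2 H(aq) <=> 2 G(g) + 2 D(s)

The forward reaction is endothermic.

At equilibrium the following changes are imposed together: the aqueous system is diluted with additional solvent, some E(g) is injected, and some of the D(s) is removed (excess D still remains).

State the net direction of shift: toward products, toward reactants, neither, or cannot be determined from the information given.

Dilution lowers every aqueous concentration by the same factor. Δn_aq = 0 − 2 = -2, so the system shifts toward the side with more dissolved moles — to the left.
Adding E (g), a reactant, drives the reaction to the right.
D is a pure solid; its activity is 1 regardless of amount, so Q is unaffected — no shift from this change.
The individual effects push in opposite directions; without quantitative information the net direction cannot be determined.

cannot be determined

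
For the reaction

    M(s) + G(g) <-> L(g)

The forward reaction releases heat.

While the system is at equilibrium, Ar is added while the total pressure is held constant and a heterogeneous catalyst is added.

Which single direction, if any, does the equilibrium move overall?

no shift

Adding inert gas at constant total pressure expands the volume, scaling every reacting partial pressure by the same factor. Δn_gas = 1 − 1 = 0, so Q is unchanged — no shift.
A catalyst speeds both forward and reverse rates equally; it changes neither Q nor K — no shift from this change.
None of the changes alters Q relative to K, so there is no net shift.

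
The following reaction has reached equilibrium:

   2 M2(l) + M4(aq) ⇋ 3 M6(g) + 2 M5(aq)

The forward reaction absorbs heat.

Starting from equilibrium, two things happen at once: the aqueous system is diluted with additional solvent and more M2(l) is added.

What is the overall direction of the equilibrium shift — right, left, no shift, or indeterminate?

Dilution lowers every aqueous concentration by the same factor. Δn_aq = 2 − 1 = +1, so the system shifts toward the side with more dissolved moles — to the right.
M2 is a pure liquid; its activity is 1 regardless of amount, so Q is unaffected — no shift from this change.
Only the nonzero effect(s) matter; the net shift is to the right.

right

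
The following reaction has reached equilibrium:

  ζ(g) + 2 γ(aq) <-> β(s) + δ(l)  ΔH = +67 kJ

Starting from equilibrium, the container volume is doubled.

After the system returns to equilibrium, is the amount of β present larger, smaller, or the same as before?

Gas moles: reactants 1, products 0 (Δn_gas = -1). Expansion shifts the system toward the side with more moles of gas — to the left.
The net shift is to the left. β is a product, so its amount decreases.

decreases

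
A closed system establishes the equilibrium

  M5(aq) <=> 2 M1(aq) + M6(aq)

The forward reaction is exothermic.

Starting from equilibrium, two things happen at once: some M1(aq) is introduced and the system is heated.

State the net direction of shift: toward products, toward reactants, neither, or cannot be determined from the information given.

Adding M1 (aq), a product, drives the reaction to the left.
The forward reaction is exothermic. Raising T favours the endothermic direction — shift to the left.
All effects act in the same direction — net shift to the left.

left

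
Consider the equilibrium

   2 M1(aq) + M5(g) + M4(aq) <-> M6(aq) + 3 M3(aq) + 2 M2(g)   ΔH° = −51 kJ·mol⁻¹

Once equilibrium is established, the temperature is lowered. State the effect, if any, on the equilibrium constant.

increases

K depends on temperature via the van 't Hoff relation. The forward reaction is exothermic, so lowering T increases K.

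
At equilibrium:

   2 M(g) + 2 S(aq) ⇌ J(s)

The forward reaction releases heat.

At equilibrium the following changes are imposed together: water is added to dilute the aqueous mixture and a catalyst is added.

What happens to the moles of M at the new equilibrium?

increases

Dilution lowers every aqueous concentration by the same factor. Δn_aq = 0 − 2 = -2, so the system shifts toward the side with more dissolved moles — to the left.
A catalyst speeds both forward and reverse rates equally; it changes neither Q nor K — no shift from this change.
The net shift is to the left. M is a reactant, so its amount increases.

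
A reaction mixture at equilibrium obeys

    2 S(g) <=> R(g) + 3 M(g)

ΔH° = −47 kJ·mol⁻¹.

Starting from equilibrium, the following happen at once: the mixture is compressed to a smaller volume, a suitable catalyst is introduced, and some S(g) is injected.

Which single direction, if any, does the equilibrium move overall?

cannot be determined

Gas moles: reactants 2, products 4 (Δn_gas = +2). Compression shifts the system toward the side with fewer moles of gas — to the left.
A catalyst speeds both forward and reverse rates equally; it changes neither Q nor K — no shift from this change.
Adding S (g), a reactant, drives the reaction to the right.
The individual effects push in opposite directions; without quantitative information the net direction cannot be determined.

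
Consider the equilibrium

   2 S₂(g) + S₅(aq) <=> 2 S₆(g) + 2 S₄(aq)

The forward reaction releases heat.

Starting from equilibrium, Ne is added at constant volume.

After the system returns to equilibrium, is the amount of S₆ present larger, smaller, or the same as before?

unchanged

At constant volume, adding an inert gas leaves every reacting species' partial pressure unchanged, so Q is unchanged — no shift from this change.
No net shift occurs, so the amount of S₆ is unchanged.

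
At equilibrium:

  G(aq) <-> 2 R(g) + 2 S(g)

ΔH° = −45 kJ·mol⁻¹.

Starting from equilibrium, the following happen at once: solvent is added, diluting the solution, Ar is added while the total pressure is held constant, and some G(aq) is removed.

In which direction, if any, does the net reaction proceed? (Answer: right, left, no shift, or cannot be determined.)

Dilution lowers every aqueous concentration by the same factor. Δn_aq = 0 − 1 = -1, so the system shifts toward the side with more dissolved moles — to the left.
Adding inert gas at constant total pressure expands the volume and lowers every reacting partial pressure. With Δn_gas = 4 − 0 = +4, Q moves away from K toward the side with fewer gas moles, so the system shifts toward the side with more gas moles — to the right.
Removing G (aq), a reactant, drives the reaction to the left.
The individual effects push in opposite directions; without quantitative information the net direction cannot be determined.

cannot be determined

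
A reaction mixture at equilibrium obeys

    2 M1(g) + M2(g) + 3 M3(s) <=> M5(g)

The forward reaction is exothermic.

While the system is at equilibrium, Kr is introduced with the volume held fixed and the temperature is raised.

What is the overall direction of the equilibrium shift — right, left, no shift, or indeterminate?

At constant volume, adding an inert gas leaves every reacting species' partial pressure unchanged, so Q is unchanged — no shift from this change.
The forward reaction is exothermic. Raising T favours the endothermic direction — shift to the left.
Only the nonzero effect(s) matter; the net shift is to the left.

left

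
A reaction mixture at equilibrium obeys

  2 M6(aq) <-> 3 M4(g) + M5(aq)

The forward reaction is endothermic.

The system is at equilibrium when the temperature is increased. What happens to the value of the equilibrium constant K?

increases

K depends on temperature via the van 't Hoff relation. The forward reaction is endothermic, so raising T increases K.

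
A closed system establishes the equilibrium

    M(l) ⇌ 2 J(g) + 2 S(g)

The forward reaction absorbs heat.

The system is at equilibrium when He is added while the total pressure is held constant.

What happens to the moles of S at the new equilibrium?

Adding inert gas at constant total pressure expands the volume and lowers every reacting partial pressure. With Δn_gas = 4 − 0 = +4, Q moves away from K toward the side with fewer gas moles, so the system shifts toward the side with more gas moles — to the right.
The net shift is to the right. S is a product, so its amount increases.

increases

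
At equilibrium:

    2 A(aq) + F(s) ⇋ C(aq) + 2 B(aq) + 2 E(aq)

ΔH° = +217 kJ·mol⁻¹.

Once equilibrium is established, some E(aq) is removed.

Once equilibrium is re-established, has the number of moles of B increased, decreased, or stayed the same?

Removing E (aq), a product, drives the reaction to the right.
The net shift is to the right. B is a product, so its amount increases.

increases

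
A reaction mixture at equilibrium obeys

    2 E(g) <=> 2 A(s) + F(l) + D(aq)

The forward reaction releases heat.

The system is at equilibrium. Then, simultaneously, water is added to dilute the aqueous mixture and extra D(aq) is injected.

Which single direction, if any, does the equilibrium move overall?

cannot be determined

Dilution lowers every aqueous concentration by the same factor. Δn_aq = 1 − 0 = +1, so the system shifts toward the side with more dissolved moles — to the right.
Adding D (aq), a product, drives the reaction to the left.
The individual effects push in opposite directions; without quantitative information the net direction cannot be determined.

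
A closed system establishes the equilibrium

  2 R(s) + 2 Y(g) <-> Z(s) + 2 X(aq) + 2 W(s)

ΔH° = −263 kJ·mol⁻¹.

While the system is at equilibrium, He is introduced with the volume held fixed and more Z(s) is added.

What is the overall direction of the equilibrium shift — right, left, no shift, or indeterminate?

no shift

At constant volume, adding an inert gas leaves every reacting species' partial pressure unchanged, so Q is unchanged — no shift from this change.
Z is a pure solid; its activity is 1 regardless of amount, so Q is unaffected — no shift from this change.
None of the changes alters Q relative to K, so there is no net shift.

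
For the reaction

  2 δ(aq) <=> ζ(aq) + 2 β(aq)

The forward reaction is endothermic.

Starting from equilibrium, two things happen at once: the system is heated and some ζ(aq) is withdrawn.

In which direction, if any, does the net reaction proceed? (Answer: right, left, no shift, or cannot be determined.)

The forward reaction is endothermic. Raising T favours the endothermic direction — shift to the right.
Removing ζ (aq), a product, drives the reaction to the right.
All effects act in the same direction — net shift to the right.

right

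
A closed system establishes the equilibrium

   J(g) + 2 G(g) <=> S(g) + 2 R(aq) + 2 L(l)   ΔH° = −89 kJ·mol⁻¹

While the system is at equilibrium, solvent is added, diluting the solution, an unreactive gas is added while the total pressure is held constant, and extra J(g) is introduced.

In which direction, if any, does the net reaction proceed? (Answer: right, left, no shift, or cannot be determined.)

cannot be determined

Dilution lowers every aqueous concentration by the same factor. Δn_aq = 2 − 0 = +2, so the system shifts toward the side with more dissolved moles — to the right.
Adding inert gas at constant total pressure expands the volume and lowers every reacting partial pressure. With Δn_gas = 1 − 3 = -2, Q moves away from K toward the side with fewer gas moles, so the system shifts toward the side with more gas moles — to the left.
Adding J (g), a reactant, drives the reaction to the right.
The individual effects push in opposite directions; without quantitative information the net direction cannot be determined.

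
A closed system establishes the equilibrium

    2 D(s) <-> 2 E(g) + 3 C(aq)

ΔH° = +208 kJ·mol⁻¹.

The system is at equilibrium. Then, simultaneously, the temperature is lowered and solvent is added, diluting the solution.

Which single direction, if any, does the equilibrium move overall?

The forward reaction is endothermic. Lowering T favours the exothermic direction — shift to the left.
Dilution lowers every aqueous concentration by the same factor. Δn_aq = 3 − 0 = +3, so the system shifts toward the side with more dissolved moles — to the right.
The individual effects push in opposite directions; without quantitative information the net direction cannot be determined.

cannot be determined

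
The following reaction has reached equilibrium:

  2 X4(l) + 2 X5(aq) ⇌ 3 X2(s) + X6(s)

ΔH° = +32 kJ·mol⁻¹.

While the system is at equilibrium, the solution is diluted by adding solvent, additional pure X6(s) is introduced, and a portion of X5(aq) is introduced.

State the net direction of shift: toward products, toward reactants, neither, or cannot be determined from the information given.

cannot be determined

Dilution lowers every aqueous concentration by the same factor. Δn_aq = 0 − 2 = -2, so the system shifts toward the side with more dissolved moles — to the left.
X6 is a pure solid; its activity is 1 regardless of amount, so Q is unaffected — no shift from this change.
Adding X5 (aq), a reactant, drives the reaction to the right.
The individual effects push in opposite directions; without quantitative information the net direction cannot be determined.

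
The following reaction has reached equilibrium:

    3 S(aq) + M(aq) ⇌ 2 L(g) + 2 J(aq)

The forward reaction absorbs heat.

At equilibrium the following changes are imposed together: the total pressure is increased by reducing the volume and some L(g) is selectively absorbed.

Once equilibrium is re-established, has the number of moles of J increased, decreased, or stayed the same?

Gas moles: reactants 0, products 2 (Δn_gas = +2). Compression shifts the system toward the side with fewer moles of gas — to the left.
Removing L (g), a product, drives the reaction to the right.
The two effects oppose each other, so the net shift — and hence the change in J — cannot be determined from the given information.

cannot be determined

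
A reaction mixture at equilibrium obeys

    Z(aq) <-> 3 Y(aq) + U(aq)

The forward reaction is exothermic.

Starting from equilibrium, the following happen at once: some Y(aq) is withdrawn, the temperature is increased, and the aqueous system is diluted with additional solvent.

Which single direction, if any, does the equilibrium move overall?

cannot be determined

Removing Y (aq), a product, drives the reaction to the right.
The forward reaction is exothermic. Raising T favours the endothermic direction — shift to the left.
Dilution lowers every aqueous concentration by the same factor. Δn_aq = 4 − 1 = +3, so the system shifts toward the side with more dissolved moles — to the right.
The individual effects push in opposite directions; without quantitative information the net direction cannot be determined.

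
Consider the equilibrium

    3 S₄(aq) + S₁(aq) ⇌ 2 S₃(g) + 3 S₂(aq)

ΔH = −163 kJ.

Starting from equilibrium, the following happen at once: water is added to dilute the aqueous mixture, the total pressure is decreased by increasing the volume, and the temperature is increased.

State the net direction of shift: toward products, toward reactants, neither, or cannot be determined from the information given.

cannot be determined

Dilution lowers every aqueous concentration by the same factor. Δn_aq = 3 − 4 = -1, so the system shifts toward the side with more dissolved moles — to the left.
Gas moles: reactants 0, products 2 (Δn_gas = +2). Expansion shifts the system toward the side with more moles of gas — to the right.
The forward reaction is exothermic. Raising T favours the endothermic direction — shift to the left.
The individual effects push in opposite directions; without quantitative information the net direction cannot be determined.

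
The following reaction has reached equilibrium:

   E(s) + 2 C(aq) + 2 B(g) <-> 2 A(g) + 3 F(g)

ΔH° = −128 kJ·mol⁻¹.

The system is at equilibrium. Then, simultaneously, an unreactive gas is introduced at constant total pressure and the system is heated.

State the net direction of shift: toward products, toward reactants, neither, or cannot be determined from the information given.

cannot be determined

Adding inert gas at constant total pressure expands the volume and lowers every reacting partial pressure. With Δn_gas = 5 − 2 = +3, Q moves away from K toward the side with fewer gas moles, so the system shifts toward the side with more gas moles — to the right.
The forward reaction is exothermic. Raising T favours the endothermic direction — shift to the left.
The individual effects push in opposite directions; without quantitative information the net direction cannot be determined.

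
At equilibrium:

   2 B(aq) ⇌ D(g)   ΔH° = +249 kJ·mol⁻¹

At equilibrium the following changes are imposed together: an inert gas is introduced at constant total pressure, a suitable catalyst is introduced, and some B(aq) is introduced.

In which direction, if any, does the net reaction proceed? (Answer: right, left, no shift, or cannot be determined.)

Adding inert gas at constant total pressure expands the volume and lowers every reacting partial pressure. With Δn_gas = 1 − 0 = +1, Q moves away from K toward the side with fewer gas moles, so the system shifts toward the side with more gas moles — to the right.
A catalyst speeds both forward and reverse rates equally; it changes neither Q nor K — no shift from this change.
Adding B (aq), a reactant, drives the reaction to the right.
Only the nonzero effect(s) matter; the net shift is to the right.

right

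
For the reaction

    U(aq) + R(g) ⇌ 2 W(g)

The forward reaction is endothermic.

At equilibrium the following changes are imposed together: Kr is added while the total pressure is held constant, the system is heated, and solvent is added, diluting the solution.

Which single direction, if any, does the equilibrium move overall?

Adding inert gas at constant total pressure expands the volume and lowers every reacting partial pressure. With Δn_gas = 2 − 1 = +1, Q moves away from K toward the side with fewer gas moles, so the system shifts toward the side with more gas moles — to the right.
The forward reaction is endothermic. Raising T favours the endothermic direction — shift to the right.
Dilution lowers every aqueous concentration by the same factor. Δn_aq = 0 − 1 = -1, so the system shifts toward the side with more dissolved moles — to the left.
The individual effects push in opposite directions; without quantitative information the net direction cannot be determined.

cannot be determined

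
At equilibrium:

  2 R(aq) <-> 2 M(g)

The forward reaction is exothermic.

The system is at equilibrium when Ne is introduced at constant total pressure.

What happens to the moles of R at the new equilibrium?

decreases

Adding inert gas at constant total pressure expands the volume and lowers every reacting partial pressure. With Δn_gas = 2 − 0 = +2, Q moves away from K toward the side with fewer gas moles, so the system shifts toward the side with more gas moles — to the right.
The net shift is to the right. R is a reactant, so its amount decreases.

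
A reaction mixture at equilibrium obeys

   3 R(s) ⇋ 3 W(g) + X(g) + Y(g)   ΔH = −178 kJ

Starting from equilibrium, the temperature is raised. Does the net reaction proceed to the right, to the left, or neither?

left

The forward reaction is exothermic. Raising T favours the endothermic direction — shift to the left.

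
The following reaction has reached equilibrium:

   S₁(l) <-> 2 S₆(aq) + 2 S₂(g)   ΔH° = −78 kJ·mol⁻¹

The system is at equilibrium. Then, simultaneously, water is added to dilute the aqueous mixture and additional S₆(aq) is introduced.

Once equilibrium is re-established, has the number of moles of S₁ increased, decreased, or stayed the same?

Dilution lowers every aqueous concentration by the same factor. Δn_aq = 2 − 0 = +2, so the system shifts toward the side with more dissolved moles — to the right.
Adding S₆ (aq), a product, drives the reaction to the left.
The two effects oppose each other, so the net shift — and hence the change in S₁ — cannot be determined from the given information.

cannot be determined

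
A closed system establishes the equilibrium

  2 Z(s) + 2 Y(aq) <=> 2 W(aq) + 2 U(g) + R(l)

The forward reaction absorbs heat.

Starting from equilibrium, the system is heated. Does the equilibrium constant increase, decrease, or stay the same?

K depends on temperature via the van 't Hoff relation. The forward reaction is endothermic, so raising T increases K.

increases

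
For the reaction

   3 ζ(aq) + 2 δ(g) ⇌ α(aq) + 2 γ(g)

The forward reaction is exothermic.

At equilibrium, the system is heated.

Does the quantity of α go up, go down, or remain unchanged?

decreases

The forward reaction is exothermic. Raising T favours the endothermic direction — shift to the left.
The net shift is to the left. α is a product, so its amount decreases.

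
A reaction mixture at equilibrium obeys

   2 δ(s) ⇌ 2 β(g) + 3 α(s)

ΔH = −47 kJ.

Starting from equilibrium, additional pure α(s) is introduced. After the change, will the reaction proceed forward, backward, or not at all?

α is a pure solid; its activity is 1 regardless of amount, so Q is unaffected — no shift from this change.

no shift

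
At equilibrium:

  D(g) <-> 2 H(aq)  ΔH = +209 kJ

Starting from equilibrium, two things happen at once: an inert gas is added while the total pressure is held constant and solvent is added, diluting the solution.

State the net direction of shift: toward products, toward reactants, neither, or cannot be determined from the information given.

cannot be determined

Adding inert gas at constant total pressure expands the volume and lowers every reacting partial pressure. With Δn_gas = 0 − 1 = -1, Q moves away from K toward the side with fewer gas moles, so the system shifts toward the side with more gas moles — to the left.
Dilution lowers every aqueous concentration by the same factor. Δn_aq = 2 − 0 = +2, so the system shifts toward the side with more dissolved moles — to the right.
The individual effects push in opposite directions; without quantitative information the net direction cannot be determined.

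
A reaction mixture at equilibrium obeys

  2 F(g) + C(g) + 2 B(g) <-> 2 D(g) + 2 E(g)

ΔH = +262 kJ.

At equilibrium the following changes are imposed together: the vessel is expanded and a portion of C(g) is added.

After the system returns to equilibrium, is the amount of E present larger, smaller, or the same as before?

cannot be determined

Gas moles: reactants 5, products 4 (Δn_gas = -1). Expansion shifts the system toward the side with more moles of gas — to the left.
Adding C (g), a reactant, drives the reaction to the right.
The two effects oppose each other, so the net shift — and hence the change in E — cannot be determined from the given information.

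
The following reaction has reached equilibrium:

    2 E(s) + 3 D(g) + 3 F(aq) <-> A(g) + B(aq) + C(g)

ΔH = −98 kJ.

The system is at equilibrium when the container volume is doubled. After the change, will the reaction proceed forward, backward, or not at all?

Gas moles: reactants 3, products 2 (Δn_gas = -1). Expansion shifts the system toward the side with more moles of gas — to the left.

left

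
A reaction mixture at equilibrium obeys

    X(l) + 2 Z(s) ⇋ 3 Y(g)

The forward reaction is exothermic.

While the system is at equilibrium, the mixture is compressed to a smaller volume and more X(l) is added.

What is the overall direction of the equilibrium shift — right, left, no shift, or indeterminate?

Gas moles: reactants 0, products 3 (Δn_gas = +3). Compression shifts the system toward the side with fewer moles of gas — to the left.
X is a pure liquid; its activity is 1 regardless of amount, so Q is unaffected — no shift from this change.
Only the nonzero effect(s) matter; the net shift is to the left.

left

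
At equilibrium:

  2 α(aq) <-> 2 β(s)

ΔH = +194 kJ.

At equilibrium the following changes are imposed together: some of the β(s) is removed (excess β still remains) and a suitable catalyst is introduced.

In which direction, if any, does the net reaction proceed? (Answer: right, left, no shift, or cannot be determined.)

no shift

β is a pure solid; its activity is 1 regardless of amount, so Q is unaffected — no shift from this change.
A catalyst speeds both forward and reverse rates equally; it changes neither Q nor K — no shift from this change.
None of the changes alters Q relative to K, so there is no net shift.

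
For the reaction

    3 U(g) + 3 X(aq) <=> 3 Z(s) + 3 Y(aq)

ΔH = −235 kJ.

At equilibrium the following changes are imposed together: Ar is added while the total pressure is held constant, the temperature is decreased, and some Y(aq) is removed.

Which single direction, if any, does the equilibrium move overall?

cannot be determined

Adding inert gas at constant total pressure expands the volume and lowers every reacting partial pressure. With Δn_gas = 0 − 3 = -3, Q moves away from K toward the side with fewer gas moles, so the system shifts toward the side with more gas moles — to the left.
The forward reaction is exothermic. Lowering T favours the exothermic direction — shift to the right.
Removing Y (aq), a product, drives the reaction to the right.
The individual effects push in opposite directions; without quantitative information the net direction cannot be determined.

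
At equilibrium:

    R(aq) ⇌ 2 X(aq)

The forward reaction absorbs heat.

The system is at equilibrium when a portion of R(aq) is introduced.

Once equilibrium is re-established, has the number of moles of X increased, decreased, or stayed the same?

increases

Adding R (aq), a reactant, drives the reaction to the right.
The net shift is to the right. X is a product, so its amount increases.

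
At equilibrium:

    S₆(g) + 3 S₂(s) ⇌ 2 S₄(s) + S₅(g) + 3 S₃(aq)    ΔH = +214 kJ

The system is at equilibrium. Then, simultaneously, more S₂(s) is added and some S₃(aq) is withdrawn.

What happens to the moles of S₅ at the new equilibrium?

S₂ is a pure solid; its activity is 1 regardless of amount, so Q is unaffected — no shift from this change.
Removing S₃ (aq), a product, drives the reaction to the right.
The net shift is to the right. S₅ is a product, so its amount increases.

increases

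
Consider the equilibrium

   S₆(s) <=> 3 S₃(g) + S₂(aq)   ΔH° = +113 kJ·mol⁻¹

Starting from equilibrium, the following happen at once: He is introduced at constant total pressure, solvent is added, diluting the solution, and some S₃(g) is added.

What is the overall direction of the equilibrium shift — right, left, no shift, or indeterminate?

Adding inert gas at constant total pressure expands the volume and lowers every reacting partial pressure. With Δn_gas = 3 − 0 = +3, Q moves away from K toward the side with fewer gas moles, so the system shifts toward the side with more gas moles — to the right.
Dilution lowers every aqueous concentration by the same factor. Δn_aq = 1 − 0 = +1, so the system shifts toward the side with more dissolved moles — to the right.
Adding S₃ (g), a product, drives the reaction to the left.
The individual effects push in opposite directions; without quantitative information the net direction cannot be determined.

cannot be determined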